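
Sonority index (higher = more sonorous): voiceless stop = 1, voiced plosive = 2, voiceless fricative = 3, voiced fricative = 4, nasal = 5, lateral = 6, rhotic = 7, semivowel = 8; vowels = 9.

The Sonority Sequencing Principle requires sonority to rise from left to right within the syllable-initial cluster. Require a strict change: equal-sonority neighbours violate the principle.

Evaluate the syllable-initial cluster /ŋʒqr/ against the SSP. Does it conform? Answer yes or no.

/ŋ/: nasal = 5.
/ʒ/: voiced fricative = 4.
/q/: voiceless stop = 1.
/r/: rhotic = 7.
The profile is 5-4-1-7. Between /ŋ/ (5) and /ʒ/ (4) sonority does not rise, so the cluster violates the SSP.

no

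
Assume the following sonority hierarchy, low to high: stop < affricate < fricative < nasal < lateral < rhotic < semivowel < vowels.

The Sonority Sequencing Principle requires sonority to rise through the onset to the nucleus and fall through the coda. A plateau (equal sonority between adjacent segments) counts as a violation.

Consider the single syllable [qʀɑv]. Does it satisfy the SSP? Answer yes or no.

yes

Onset: /q/ is a stop (sonority 1), /ʀ/ is a rhotic (sonority 6); then the nucleus /ɑ/ (sonority 8).
Onset profile 1-6-8 — rises to the nucleus.
Coda: /v/ is a fricative (sonority 3).
Coda profile 8-3 — falls from the nucleus.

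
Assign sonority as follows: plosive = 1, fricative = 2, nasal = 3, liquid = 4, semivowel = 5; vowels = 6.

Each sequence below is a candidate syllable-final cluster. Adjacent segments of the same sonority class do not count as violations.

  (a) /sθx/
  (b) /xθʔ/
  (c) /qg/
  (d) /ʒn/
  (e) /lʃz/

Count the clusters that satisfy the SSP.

4

(a) /sθx/: profile 2-2-2 — obeys.
(b) /xθʔ/: profile 2-2-1 — obeys.
(c) /qg/: profile 1-1 — obeys.
(d) /ʒn/: profile 2-3 — violates.
(e) /lʃz/: profile 4-2-2 — obeys.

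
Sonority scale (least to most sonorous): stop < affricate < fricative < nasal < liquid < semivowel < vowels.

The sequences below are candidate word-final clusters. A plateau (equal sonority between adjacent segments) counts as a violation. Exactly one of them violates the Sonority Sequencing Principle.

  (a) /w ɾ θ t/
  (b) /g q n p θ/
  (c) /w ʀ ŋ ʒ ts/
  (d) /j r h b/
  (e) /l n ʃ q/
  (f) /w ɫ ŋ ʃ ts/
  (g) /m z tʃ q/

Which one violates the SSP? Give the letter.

(a) /w ɾ θ t/: profile 6-5-3-1 — obeys.
(b) /g q n p θ/: profile 1-1-4-1-3 — violates.
(c) /w ʀ ŋ ʒ ts/: profile 6-5-4-3-2 — obeys.
(d) /j r h b/: profile 6-5-3-1 — obeys.
(e) /l n ʃ q/: profile 5-4-3-1 — obeys.
(f) /w ɫ ŋ ʃ ts/: profile 6-5-4-3-2 — obeys.
(g) /m z tʃ q/: profile 4-3-2-1 — obeys.

b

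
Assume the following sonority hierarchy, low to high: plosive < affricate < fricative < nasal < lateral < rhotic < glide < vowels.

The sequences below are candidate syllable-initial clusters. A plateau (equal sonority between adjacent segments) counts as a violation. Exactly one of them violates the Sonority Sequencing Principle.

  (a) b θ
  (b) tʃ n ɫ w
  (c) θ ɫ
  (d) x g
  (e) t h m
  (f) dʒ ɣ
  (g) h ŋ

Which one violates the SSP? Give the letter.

(a) sonority 1-3: well-formed.
(b) sonority 2-4-5-7: well-formed.
(c) sonority 3-5: well-formed.
(d) sonority 3-1: ill-formed.
(e) sonority 1-3-4: well-formed.
(f) sonority 2-3: well-formed.
(g) sonority 3-4: well-formed.

d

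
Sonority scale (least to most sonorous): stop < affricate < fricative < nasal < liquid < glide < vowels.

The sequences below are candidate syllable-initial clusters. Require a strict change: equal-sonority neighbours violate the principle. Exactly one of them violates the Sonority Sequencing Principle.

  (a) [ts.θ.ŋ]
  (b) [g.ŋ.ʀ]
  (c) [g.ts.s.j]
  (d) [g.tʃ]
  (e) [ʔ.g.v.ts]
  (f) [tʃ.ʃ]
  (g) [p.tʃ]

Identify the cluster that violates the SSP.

e

(a) 2-3-4 → obeys
(b) 1-4-5 → obeys
(c) 1-2-3-6 → obeys
(d) 1-2 → obeys
(e) 1-1-3-2 → violates
(f) 2-3 → obeys
(g) 1-2 → obeys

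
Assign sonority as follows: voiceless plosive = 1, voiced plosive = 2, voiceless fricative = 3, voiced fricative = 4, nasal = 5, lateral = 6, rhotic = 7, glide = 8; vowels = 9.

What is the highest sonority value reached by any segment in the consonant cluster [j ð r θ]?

8

/j/ is a glide (sonority 8).
/ð/ is a voiced fricative (sonority 4).
/r/ is a rhotic (sonority 7).
/θ/ is a voiceless fricative (sonority 3).
The maximum is 8.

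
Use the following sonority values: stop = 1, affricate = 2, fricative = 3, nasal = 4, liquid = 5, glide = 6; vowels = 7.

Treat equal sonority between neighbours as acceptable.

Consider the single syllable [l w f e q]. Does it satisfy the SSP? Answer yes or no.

no

Onset: /l/ is a liquid (sonority 5), /w/ is a glide (sonority 6), /f/ is a fricative (sonority 3); then the nucleus /e/ (sonority 7).
Onset profile 5-6-3-7 — does not rise throughout.
Coda: /q/ is a stop (sonority 1).
Coda profile 7-1 — falls from the nucleus.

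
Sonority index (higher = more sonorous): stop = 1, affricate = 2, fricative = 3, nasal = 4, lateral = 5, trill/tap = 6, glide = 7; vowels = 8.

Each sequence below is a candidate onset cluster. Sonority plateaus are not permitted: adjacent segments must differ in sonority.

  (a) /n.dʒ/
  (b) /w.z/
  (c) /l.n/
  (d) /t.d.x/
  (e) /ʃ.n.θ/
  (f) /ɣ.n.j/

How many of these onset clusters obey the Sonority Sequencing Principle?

1

(a) /n.dʒ/: profile 4-2 — violates.
(b) /w.z/: profile 7-3 — violates.
(c) /l.n/: profile 5-4 — violates.
(d) /t.d.x/: profile 1-1-3 — violates.
(e) /ʃ.n.θ/: profile 3-4-3 — violates.
(f) /ɣ.n.j/: profile 3-4-7 — obeys.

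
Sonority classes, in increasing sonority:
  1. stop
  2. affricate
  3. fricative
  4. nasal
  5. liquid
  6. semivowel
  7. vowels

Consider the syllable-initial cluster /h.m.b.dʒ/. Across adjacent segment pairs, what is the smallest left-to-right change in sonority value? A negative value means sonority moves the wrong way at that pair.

/h/: fricative = 3.
/m/: nasal = 4.
/b/: stop = 1.
/dʒ/: affricate = 2.
/h/→/m/: change +1.
/m/→/b/: change -3.
/b/→/dʒ/: change +1.
Minimum = -3.

-3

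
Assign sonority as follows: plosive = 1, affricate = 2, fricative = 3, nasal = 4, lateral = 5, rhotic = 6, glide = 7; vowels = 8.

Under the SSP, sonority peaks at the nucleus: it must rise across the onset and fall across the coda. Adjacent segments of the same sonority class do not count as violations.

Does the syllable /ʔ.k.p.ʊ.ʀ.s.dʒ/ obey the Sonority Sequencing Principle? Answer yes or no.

Onset: /ʔ/ is a plosive (sonority 1), /k/ is a plosive (sonority 1), /p/ is a plosive (sonority 1); then the nucleus /ʊ/ (sonority 8).
Onset profile 1-1-1-8 — rises to the nucleus.
Coda: /ʀ/ is a rhotic (sonority 6), /s/ is a fricative (sonority 3), /dʒ/ is an affricate (sonority 2).
Coda profile 8-6-3-2 — falls from the nucleus.

yes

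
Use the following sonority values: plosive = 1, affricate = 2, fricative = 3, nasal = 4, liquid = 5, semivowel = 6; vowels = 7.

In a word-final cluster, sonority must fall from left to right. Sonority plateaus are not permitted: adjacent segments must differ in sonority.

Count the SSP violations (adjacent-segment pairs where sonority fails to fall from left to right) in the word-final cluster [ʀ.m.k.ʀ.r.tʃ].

2

/ʀ/ — liquid, sonority 5.
/m/ — nasal, sonority 4.
/k/ — plosive, sonority 1.
/ʀ/ — liquid, sonority 5.
/r/ — liquid, sonority 5.
/tʃ/ — affricate, sonority 2.
/ʀ/→/m/: 5→4 (falls) — ok.
/m/→/k/: 4→1 (falls) — ok.
/k/→/ʀ/: 1→5 (does not fall) — violation.
/ʀ/→/r/: 5→5 (plateau) — violation.
/r/→/tʃ/: 5→2 (falls) — ok.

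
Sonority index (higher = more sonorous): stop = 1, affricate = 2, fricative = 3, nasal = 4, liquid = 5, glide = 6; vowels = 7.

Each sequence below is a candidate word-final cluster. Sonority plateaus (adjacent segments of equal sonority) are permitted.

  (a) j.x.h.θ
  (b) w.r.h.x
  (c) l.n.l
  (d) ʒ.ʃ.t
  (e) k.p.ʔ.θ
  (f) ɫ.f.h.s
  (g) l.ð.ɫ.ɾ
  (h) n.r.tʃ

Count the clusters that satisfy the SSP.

(a) 6-3-3-3 → obeys
(b) 6-5-3-3 → obeys
(c) 5-4-5 → violates
(d) 3-3-1 → obeys
(e) 1-1-1-3 → violates
(f) 5-3-3-3 → obeys
(g) 5-3-5-5 → violates
(h) 4-5-2 → violates

4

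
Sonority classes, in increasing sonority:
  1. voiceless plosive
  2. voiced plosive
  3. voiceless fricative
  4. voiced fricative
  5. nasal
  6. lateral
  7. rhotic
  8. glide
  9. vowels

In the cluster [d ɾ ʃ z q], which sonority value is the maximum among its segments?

/d/ is a voiced plosive (sonority 2).
/ɾ/ is a rhotic (sonority 7).
/ʃ/ is a voiceless fricative (sonority 3).
/z/ is a voiced fricative (sonority 4).
/q/ is a voiceless plosive (sonority 1).
The maximum is 7.

7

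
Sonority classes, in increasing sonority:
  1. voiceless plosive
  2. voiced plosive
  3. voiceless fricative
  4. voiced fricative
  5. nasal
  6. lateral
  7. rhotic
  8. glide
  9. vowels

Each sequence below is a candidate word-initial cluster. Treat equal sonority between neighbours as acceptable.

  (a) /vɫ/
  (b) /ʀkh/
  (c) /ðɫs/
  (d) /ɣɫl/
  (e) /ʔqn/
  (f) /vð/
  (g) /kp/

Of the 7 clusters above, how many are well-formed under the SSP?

5

(a) sonority 4-6: well-formed.
(b) sonority 7-1-3: ill-formed.
(c) sonority 4-6-3: ill-formed.
(d) sonority 4-6-6: well-formed.
(e) sonority 1-1-5: well-formed.
(f) sonority 4-4: well-formed.
(g) sonority 1-1: well-formed.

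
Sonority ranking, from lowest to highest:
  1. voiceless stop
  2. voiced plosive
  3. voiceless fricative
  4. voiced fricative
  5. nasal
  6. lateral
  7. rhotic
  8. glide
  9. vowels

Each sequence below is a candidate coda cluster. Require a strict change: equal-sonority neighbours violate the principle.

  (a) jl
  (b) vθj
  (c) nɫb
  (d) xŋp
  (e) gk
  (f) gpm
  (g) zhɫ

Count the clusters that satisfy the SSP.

2

(a) sonority 8-6: well-formed.
(b) sonority 4-3-8: ill-formed.
(c) sonority 5-6-2: ill-formed.
(d) sonority 3-5-1: ill-formed.
(e) sonority 2-1: well-formed.
(f) sonority 2-1-5: ill-formed.
(g) sonority 4-3-6: ill-formed.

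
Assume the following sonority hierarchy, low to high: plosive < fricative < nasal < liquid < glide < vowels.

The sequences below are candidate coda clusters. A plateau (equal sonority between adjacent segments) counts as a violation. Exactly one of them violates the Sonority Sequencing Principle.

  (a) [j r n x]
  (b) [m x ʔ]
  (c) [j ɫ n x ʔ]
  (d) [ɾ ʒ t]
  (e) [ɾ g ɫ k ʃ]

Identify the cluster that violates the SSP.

(a) [j r n x]: profile 5-4-3-2 — obeys.
(b) [m x ʔ]: profile 3-2-1 — obeys.
(c) [j ɫ n x ʔ]: profile 5-4-3-2-1 — obeys.
(d) [ɾ ʒ t]: profile 4-2-1 — obeys.
(e) [ɾ g ɫ k ʃ]: profile 4-1-4-1-2 — violates.

e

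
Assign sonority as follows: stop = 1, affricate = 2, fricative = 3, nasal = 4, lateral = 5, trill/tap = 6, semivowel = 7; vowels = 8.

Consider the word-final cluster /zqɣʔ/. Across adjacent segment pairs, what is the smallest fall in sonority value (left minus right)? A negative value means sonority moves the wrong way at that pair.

-2

/z/ is a fricative (sonority 3).
/q/ is a stop (sonority 1).
/ɣ/ is a fricative (sonority 3).
/ʔ/ is a stop (sonority 1).
/z/→/q/: change +2.
/q/→/ɣ/: change -2.
/ɣ/→/ʔ/: change +2.
Minimum = -2.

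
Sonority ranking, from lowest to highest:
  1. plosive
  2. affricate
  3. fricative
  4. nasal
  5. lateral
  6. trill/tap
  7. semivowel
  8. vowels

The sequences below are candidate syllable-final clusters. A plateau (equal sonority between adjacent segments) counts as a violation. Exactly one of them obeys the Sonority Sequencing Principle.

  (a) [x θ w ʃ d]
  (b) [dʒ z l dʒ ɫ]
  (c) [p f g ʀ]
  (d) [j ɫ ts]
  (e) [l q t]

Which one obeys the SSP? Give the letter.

(a) [x θ w ʃ d]: profile 3-3-7-3-1 — violates.
(b) [dʒ z l dʒ ɫ]: profile 2-3-5-2-5 — violates.
(c) [p f g ʀ]: profile 1-3-1-6 — violates.
(d) [j ɫ ts]: profile 7-5-2 — obeys.
(e) [l q t]: profile 5-1-1 — violates.

d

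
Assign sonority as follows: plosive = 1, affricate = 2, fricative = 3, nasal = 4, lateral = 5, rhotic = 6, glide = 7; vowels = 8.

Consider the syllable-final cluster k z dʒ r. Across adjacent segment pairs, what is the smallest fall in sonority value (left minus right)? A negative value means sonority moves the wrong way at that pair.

/k/: plosive = 1.
/z/: fricative = 3.
/dʒ/: affricate = 2.
/r/: rhotic = 6.
/k/→/z/: change -2.
/z/→/dʒ/: change +1.
/dʒ/→/r/: change -4.
Minimum = -4.

-4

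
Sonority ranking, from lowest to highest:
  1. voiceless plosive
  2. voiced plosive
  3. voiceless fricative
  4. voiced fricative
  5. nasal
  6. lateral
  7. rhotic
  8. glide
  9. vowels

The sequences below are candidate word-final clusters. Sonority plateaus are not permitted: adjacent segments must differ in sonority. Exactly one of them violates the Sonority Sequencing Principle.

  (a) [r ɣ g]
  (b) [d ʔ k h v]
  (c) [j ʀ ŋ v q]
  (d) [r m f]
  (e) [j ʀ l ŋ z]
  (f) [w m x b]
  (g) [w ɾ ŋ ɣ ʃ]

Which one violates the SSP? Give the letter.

(a) sonority 7-4-2: well-formed.
(b) sonority 2-1-1-3-4: ill-formed.
(c) sonority 8-7-5-4-1: well-formed.
(d) sonority 7-5-3: well-formed.
(e) sonority 8-7-6-5-4: well-formed.
(f) sonority 8-5-3-2: well-formed.
(g) sonority 8-7-5-4-3: well-formed.

b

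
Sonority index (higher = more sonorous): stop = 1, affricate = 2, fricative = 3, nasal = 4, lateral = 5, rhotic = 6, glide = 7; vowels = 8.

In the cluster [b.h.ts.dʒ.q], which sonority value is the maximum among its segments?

/b/ is a stop (sonority 1).
/h/ is a fricative (sonority 3).
/ts/ is an affricate (sonority 2).
/dʒ/ is an affricate (sonority 2).
/q/ is a stop (sonority 1).
The maximum is 3.

3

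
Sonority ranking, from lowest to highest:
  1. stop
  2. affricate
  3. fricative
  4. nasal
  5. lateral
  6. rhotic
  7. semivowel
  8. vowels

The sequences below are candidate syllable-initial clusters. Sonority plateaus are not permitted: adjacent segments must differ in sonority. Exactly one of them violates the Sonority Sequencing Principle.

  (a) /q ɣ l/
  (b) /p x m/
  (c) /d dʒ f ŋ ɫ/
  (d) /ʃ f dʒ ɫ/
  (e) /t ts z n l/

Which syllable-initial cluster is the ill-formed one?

d

(a) /q ɣ l/: profile 1-3-5 — obeys.
(b) /p x m/: profile 1-3-4 — obeys.
(c) /d dʒ f ŋ ɫ/: profile 1-2-3-4-5 — obeys.
(d) /ʃ f dʒ ɫ/: profile 3-3-2-5 — violates.
(e) /t ts z n l/: profile 1-2-3-4-5 — obeys.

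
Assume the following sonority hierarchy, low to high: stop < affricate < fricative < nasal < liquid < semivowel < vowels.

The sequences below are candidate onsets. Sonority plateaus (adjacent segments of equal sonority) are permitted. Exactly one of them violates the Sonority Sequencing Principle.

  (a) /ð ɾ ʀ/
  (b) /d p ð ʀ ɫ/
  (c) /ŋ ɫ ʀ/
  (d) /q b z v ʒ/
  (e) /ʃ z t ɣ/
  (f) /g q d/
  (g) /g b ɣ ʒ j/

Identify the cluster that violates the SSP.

e

(a) sonority 3-5-5: well-formed.
(b) sonority 1-1-3-5-5: well-formed.
(c) sonority 4-5-5: well-formed.
(d) sonority 1-1-3-3-3: well-formed.
(e) sonority 3-3-1-3: ill-formed.
(f) sonority 1-1-1: well-formed.
(g) sonority 1-1-3-3-6: well-formed.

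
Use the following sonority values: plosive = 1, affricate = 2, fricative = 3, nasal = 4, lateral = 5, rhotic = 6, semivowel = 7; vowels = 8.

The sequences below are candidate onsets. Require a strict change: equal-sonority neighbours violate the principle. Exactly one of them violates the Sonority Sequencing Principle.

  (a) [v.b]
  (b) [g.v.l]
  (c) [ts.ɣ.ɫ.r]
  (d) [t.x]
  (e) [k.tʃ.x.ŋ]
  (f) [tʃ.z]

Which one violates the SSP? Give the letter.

a

(a) [v.b]: profile 3-1 — violates.
(b) [g.v.l]: profile 1-3-5 — obeys.
(c) [ts.ɣ.ɫ.r]: profile 2-3-5-6 — obeys.
(d) [t.x]: profile 1-3 — obeys.
(e) [k.tʃ.x.ŋ]: profile 1-2-3-4 — obeys.
(f) [tʃ.z]: profile 2-3 — obeys.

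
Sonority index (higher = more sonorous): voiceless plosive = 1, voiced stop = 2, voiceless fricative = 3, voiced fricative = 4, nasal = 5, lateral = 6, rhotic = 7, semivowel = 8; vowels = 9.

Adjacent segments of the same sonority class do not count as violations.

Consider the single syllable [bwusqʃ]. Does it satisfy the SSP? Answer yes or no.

Onset: /b/ is a voiced stop (sonority 2), /w/ is a semivowel (sonority 8); then the nucleus /u/ (sonority 9).
Onset profile 2-8-9 — rises to the nucleus.
Coda: /s/ is a voiceless fricative (sonority 3), /q/ is a voiceless plosive (sonority 1), /ʃ/ is a voiceless fricative (sonority 3).
Coda profile 9-3-1-3 — does not fall throughout.

no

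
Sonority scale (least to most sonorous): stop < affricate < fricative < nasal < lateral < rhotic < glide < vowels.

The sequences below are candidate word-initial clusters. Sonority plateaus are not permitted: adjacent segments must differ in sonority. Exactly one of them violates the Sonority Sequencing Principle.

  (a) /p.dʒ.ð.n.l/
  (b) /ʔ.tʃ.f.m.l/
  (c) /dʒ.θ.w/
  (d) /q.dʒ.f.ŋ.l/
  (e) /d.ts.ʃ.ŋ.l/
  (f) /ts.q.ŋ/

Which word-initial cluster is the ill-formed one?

(a) sonority 1-2-3-4-5: well-formed.
(b) sonority 1-2-3-4-5: well-formed.
(c) sonority 2-3-7: well-formed.
(d) sonority 1-2-3-4-5: well-formed.
(e) sonority 1-2-3-4-5: well-formed.
(f) sonority 2-1-4: ill-formed.

f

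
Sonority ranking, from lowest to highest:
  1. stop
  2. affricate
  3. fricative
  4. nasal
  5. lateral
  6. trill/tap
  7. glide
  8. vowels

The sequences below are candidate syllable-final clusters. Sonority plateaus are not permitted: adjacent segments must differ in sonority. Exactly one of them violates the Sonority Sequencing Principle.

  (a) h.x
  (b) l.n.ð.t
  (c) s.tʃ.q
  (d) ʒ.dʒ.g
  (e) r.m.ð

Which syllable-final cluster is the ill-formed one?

a

(a) 3-3 → violates
(b) 5-4-3-1 → obeys
(c) 3-2-1 → obeys
(d) 3-2-1 → obeys
(e) 6-4-3 → obeys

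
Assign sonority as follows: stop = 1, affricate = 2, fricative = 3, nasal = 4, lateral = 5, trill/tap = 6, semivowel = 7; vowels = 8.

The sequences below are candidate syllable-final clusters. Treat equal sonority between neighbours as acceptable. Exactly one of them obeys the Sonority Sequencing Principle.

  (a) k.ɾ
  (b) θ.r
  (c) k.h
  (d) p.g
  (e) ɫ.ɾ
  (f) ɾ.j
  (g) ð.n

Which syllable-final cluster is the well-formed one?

(a) 1-6 → violates
(b) 3-6 → violates
(c) 1-3 → violates
(d) 1-1 → obeys
(e) 5-6 → violates
(f) 6-7 → violates
(g) 3-4 → violates

d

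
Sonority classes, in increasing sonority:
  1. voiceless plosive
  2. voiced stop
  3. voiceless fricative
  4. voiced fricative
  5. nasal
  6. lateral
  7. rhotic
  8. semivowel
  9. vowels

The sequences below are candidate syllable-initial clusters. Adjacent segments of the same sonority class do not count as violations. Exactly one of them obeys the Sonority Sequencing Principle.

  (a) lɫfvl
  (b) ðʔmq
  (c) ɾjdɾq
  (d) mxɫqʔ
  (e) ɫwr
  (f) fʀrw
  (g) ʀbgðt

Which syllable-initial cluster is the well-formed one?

(a) lɫfvl: profile 6-6-3-4-6 — violates.
(b) ðʔmq: profile 4-1-5-1 — violates.
(c) ɾjdɾq: profile 7-8-2-7-1 — violates.
(d) mxɫqʔ: profile 5-3-6-1-1 — violates.
(e) ɫwr: profile 6-8-7 — violates.
(f) fʀrw: profile 3-7-7-8 — obeys.
(g) ʀbgðt: profile 7-2-2-4-1 — violates.

f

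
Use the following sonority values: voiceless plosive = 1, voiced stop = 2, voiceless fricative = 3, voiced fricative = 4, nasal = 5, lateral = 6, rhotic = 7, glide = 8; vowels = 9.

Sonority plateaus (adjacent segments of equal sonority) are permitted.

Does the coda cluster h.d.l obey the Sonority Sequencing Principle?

/h/: voiceless fricative = 3.
/d/: voiced stop = 2.
/l/: lateral = 6.
The profile is 3-2-6. Between /d/ (2) and /l/ (6) sonority does not fall, so the cluster violates the SSP.

no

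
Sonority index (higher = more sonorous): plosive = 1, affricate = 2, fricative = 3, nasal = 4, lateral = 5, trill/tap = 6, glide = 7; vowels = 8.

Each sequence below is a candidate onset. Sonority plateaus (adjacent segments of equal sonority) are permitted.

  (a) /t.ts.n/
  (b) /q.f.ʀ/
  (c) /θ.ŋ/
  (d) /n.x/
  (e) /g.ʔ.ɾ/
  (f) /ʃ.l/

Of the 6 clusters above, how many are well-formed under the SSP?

(a) 1-2-4 → obeys
(b) 1-3-6 → obeys
(c) 3-4 → obeys
(d) 4-3 → violates
(e) 1-1-6 → obeys
(f) 3-5 → obeys

5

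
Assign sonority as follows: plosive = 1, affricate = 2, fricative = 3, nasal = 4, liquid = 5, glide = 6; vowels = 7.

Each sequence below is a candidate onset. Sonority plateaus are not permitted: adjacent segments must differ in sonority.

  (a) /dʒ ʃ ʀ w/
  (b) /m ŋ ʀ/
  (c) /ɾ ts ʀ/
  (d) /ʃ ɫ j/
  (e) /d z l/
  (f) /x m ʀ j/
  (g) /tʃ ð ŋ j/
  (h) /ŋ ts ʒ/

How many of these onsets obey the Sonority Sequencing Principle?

5

(a) sonority 2-3-5-6: well-formed.
(b) sonority 4-4-5: ill-formed.
(c) sonority 5-2-5: ill-formed.
(d) sonority 3-5-6: well-formed.
(e) sonority 1-3-5: well-formed.
(f) sonority 3-4-5-6: well-formed.
(g) sonority 2-3-4-6: well-formed.
(h) sonority 4-2-3: ill-formed.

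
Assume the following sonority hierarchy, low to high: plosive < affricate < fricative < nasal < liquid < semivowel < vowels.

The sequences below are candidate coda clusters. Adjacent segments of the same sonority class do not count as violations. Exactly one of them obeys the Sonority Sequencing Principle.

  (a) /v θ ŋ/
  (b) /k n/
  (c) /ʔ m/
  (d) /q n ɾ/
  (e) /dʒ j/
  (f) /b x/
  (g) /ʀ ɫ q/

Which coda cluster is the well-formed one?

g

(a) /v θ ŋ/: profile 3-3-4 — violates.
(b) /k n/: profile 1-4 — violates.
(c) /ʔ m/: profile 1-4 — violates.
(d) /q n ɾ/: profile 1-4-5 — violates.
(e) /dʒ j/: profile 2-6 — violates.
(f) /b x/: profile 1-3 — violates.
(g) /ʀ ɫ q/: profile 5-5-1 — obeys.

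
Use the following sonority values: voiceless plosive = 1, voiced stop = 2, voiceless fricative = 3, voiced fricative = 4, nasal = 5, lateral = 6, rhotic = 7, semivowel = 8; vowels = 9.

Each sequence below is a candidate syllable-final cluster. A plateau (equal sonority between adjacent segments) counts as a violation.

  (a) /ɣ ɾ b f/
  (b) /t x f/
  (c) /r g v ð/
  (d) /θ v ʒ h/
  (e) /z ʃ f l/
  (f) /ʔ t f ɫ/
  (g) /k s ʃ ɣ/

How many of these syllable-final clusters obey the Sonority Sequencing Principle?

0

(a) 4-7-2-3 → violates
(b) 1-3-3 → violates
(c) 7-2-4-4 → violates
(d) 3-4-4-3 → violates
(e) 4-3-3-6 → violates
(f) 1-1-3-6 → violates
(g) 1-3-3-4 → violates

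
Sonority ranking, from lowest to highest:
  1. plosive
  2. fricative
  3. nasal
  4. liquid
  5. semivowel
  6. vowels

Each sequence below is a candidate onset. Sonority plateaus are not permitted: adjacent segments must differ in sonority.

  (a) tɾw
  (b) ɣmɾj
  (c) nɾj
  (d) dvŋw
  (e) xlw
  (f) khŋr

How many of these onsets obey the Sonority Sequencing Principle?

(a) tɾw: profile 1-4-5 — obeys.
(b) ɣmɾj: profile 2-3-4-5 — obeys.
(c) nɾj: profile 3-4-5 — obeys.
(d) dvŋw: profile 1-2-3-5 — obeys.
(e) xlw: profile 2-4-5 — obeys.
(f) khŋr: profile 1-2-3-4 — obeys.

6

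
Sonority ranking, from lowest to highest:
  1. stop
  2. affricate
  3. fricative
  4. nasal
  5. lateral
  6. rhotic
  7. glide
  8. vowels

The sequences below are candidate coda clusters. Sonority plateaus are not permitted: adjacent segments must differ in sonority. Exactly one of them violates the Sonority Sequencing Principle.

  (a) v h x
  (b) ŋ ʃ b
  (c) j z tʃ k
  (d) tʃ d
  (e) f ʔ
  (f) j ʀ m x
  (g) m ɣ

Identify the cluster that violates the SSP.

a

(a) sonority 3-3-3: ill-formed.
(b) sonority 4-3-1: well-formed.
(c) sonority 7-3-2-1: well-formed.
(d) sonority 2-1: well-formed.
(e) sonority 3-1: well-formed.
(f) sonority 7-6-4-3: well-formed.
(g) sonority 4-3: well-formed.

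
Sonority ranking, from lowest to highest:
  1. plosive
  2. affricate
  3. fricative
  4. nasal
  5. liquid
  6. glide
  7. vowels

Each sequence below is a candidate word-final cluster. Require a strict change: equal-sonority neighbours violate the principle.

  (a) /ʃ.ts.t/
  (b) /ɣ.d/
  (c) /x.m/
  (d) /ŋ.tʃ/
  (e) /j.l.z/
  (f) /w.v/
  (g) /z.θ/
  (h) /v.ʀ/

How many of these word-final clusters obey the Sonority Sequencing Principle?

5

(a) 3-2-1 → obeys
(b) 3-1 → obeys
(c) 3-4 → violates
(d) 4-2 → obeys
(e) 6-5-3 → obeys
(f) 6-3 → obeys
(g) 3-3 → violates
(h) 3-5 → violates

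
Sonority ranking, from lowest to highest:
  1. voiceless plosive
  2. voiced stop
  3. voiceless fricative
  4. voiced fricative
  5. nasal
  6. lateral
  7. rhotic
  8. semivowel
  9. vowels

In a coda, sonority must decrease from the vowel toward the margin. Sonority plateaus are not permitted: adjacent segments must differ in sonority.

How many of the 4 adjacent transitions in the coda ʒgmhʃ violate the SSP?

/ʒ/ — voiced fricative, sonority 4.
/g/ — voiced stop, sonority 2.
/m/ — nasal, sonority 5.
/h/ — voiceless fricative, sonority 3.
/ʃ/ — voiceless fricative, sonority 3.
/ʒ/→/g/: 4→2 (falls) — ok.
/g/→/m/: 2→5 (does not fall) — violation.
/m/→/h/: 5→3 (falls) — ok.
/h/→/ʃ/: 3→3 (plateau) — violation.

2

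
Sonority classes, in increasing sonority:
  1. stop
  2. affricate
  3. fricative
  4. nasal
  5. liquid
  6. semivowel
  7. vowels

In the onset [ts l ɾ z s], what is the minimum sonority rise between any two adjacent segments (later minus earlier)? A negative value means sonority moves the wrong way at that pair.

-2

/ts/: affricate = 2.
/l/: liquid = 5.
/ɾ/: liquid = 5.
/z/: fricative = 3.
/s/: fricative = 3.
/ts/→/l/: change +3.
/l/→/ɾ/: change +0.
/ɾ/→/z/: change -2.
/z/→/s/: change +0.
Minimum = -2.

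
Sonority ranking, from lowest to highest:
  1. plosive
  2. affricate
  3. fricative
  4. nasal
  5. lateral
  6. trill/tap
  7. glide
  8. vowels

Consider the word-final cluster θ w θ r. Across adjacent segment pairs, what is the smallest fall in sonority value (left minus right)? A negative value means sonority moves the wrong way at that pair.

/θ/: fricative = 3.
/w/: glide = 7.
/θ/: fricative = 3.
/r/: trill/tap = 6.
/θ/→/w/: change -4.
/w/→/θ/: change +4.
/θ/→/r/: change -3.
Minimum = -4.

-4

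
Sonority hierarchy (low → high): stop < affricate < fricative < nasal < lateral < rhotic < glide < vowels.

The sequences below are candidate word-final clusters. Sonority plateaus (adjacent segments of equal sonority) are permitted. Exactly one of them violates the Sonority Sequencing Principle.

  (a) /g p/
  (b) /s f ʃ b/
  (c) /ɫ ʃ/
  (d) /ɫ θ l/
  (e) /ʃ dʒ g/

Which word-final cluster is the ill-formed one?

(a) 1-1 → obeys
(b) 3-3-3-1 → obeys
(c) 5-3 → obeys
(d) 5-3-5 → violates
(e) 3-2-1 → obeys

d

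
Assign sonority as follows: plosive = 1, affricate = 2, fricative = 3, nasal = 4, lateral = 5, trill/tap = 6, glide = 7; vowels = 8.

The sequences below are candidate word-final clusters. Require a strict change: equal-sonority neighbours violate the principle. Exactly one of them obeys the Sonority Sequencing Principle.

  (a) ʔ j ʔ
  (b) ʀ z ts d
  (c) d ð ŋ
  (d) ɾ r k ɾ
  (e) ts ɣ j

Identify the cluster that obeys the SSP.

(a) sonority 1-7-1: ill-formed.
(b) sonority 6-3-2-1: well-formed.
(c) sonority 1-3-4: ill-formed.
(d) sonority 6-6-1-6: ill-formed.
(e) sonority 2-3-7: ill-formed.

b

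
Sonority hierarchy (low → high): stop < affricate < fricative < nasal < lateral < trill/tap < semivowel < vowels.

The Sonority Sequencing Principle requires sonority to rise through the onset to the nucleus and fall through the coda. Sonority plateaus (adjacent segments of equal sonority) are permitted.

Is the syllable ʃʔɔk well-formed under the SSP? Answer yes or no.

no

Onset: /ʃ/ is a fricative (sonority 3), /ʔ/ is a stop (sonority 1); then the nucleus /ɔ/ (sonority 8).
Onset profile 3-1-8 — does not rise throughout.
Coda: /k/ is a stop (sonority 1).
Coda profile 8-1 — falls from the nucleus.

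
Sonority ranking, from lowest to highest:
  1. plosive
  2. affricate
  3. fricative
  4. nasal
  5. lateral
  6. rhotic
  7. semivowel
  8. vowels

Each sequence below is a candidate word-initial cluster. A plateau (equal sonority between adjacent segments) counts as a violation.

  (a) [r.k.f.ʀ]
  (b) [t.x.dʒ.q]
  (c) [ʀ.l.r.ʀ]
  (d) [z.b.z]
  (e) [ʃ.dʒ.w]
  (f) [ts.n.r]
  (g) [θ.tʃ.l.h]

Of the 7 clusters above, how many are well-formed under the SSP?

1

(a) 6-1-3-6 → violates
(b) 1-3-2-1 → violates
(c) 6-5-6-6 → violates
(d) 3-1-3 → violates
(e) 3-2-7 → violates
(f) 2-4-6 → obeys
(g) 3-2-5-3 → violates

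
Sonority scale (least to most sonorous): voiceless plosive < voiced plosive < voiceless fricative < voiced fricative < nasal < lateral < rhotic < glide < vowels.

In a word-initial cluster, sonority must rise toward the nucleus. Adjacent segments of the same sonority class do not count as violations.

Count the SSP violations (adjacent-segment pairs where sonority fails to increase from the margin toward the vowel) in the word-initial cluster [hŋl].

/h/ is a voiceless fricative (sonority 3).
/ŋ/ is a nasal (sonority 5).
/l/ is a lateral (sonority 6).
/h/→/ŋ/: 3→5 (rises) — ok.
/ŋ/→/l/: 5→6 (rises) — ok.

0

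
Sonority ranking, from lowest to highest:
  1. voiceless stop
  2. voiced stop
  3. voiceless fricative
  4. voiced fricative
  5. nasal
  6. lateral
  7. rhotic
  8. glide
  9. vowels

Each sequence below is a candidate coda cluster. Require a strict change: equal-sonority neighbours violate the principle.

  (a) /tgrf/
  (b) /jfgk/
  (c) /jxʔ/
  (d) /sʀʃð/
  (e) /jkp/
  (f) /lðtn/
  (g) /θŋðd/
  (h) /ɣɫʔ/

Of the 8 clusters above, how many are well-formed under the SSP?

2

(a) 1-2-7-3 → violates
(b) 8-3-2-1 → obeys
(c) 8-3-1 → obeys
(d) 3-7-3-4 → violates
(e) 8-1-1 → violates
(f) 6-4-1-5 → violates
(g) 3-5-4-2 → violates
(h) 4-6-1 → violates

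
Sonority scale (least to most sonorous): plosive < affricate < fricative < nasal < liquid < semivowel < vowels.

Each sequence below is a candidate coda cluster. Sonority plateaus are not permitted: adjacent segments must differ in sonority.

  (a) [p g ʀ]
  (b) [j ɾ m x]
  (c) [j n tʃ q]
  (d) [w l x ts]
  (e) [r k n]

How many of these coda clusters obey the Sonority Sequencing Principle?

(a) sonority 1-1-5: ill-formed.
(b) sonority 6-5-4-3: well-formed.
(c) sonority 6-4-2-1: well-formed.
(d) sonority 6-5-3-2: well-formed.
(e) sonority 5-1-4: ill-formed.

3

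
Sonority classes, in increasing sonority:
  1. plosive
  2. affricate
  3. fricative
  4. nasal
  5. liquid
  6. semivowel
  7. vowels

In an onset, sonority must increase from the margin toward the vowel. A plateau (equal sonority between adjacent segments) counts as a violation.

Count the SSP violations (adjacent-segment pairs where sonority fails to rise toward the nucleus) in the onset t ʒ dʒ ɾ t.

2

/t/: plosive = 1.
/ʒ/: fricative = 3.
/dʒ/: affricate = 2.
/ɾ/: liquid = 5.
/t/: plosive = 1.
/t/→/ʒ/: 1→3 (rises) — ok.
/ʒ/→/dʒ/: 3→2 (does not rise) — violation.
/dʒ/→/ɾ/: 2→5 (rises) — ok.
/ɾ/→/t/: 5→1 (does not rise) — violation.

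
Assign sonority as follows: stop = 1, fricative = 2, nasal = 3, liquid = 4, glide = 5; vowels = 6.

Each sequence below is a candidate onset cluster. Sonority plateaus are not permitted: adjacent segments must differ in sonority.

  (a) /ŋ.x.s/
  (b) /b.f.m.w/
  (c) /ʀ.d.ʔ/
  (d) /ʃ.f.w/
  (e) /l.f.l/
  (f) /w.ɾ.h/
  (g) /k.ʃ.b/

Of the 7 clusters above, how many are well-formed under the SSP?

(a) 3-2-2 → violates
(b) 1-2-3-5 → obeys
(c) 4-1-1 → violates
(d) 2-2-5 → violates
(e) 4-2-4 → violates
(f) 5-4-2 → violates
(g) 1-2-1 → violates

1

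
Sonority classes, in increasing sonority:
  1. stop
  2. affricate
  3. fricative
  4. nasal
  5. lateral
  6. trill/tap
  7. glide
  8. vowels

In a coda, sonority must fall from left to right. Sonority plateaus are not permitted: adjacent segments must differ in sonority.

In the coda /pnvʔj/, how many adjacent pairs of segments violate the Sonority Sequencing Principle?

/p/ — stop, sonority 1.
/n/ — nasal, sonority 4.
/v/ — fricative, sonority 3.
/ʔ/ — stop, sonority 1.
/j/ — glide, sonority 7.
/p/→/n/: 1→4 (does not fall) — violation.
/n/→/v/: 4→3 (falls) — ok.
/v/→/ʔ/: 3→1 (falls) — ok.
/ʔ/→/j/: 1→7 (does not fall) — violation.

2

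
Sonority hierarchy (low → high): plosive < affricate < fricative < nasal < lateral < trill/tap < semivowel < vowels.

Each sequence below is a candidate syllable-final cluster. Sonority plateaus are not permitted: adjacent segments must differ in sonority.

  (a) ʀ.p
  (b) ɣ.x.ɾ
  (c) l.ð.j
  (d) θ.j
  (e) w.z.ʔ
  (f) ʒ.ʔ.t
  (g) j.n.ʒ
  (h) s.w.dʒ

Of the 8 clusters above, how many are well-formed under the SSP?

(a) 6-1 → obeys
(b) 3-3-6 → violates
(c) 5-3-7 → violates
(d) 3-7 → violates
(e) 7-3-1 → obeys
(f) 3-1-1 → violates
(g) 7-4-3 → obeys
(h) 3-7-2 → violates

3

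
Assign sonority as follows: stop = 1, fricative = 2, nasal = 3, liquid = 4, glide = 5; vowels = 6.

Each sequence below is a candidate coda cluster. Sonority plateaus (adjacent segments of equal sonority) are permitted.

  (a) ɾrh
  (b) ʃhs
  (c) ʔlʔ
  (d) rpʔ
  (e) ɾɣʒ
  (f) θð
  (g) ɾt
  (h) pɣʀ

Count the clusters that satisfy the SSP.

(a) sonority 4-4-2: well-formed.
(b) sonority 2-2-2: well-formed.
(c) sonority 1-4-1: ill-formed.
(d) sonority 4-1-1: well-formed.
(e) sonority 4-2-2: well-formed.
(f) sonority 2-2: well-formed.
(g) sonority 4-1: well-formed.
(h) sonority 1-2-4: ill-formed.

6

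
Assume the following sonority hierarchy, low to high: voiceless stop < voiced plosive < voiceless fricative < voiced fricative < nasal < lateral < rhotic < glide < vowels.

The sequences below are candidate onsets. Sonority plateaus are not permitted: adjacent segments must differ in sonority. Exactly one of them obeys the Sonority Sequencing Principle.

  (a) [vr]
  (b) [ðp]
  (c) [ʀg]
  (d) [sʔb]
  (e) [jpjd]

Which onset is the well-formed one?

(a) sonority 4-7: well-formed.
(b) sonority 4-1: ill-formed.
(c) sonority 7-2: ill-formed.
(d) sonority 3-1-2: ill-formed.
(e) sonority 8-1-8-2: ill-formed.

a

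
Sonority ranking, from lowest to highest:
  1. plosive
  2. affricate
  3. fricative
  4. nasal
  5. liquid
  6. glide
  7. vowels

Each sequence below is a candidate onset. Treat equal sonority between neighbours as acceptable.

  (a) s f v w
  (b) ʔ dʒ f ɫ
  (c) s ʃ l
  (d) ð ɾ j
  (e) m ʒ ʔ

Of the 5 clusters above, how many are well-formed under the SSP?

(a) 3-3-3-6 → obeys
(b) 1-2-3-5 → obeys
(c) 3-3-5 → obeys
(d) 3-5-6 → obeys
(e) 4-3-1 → violates

4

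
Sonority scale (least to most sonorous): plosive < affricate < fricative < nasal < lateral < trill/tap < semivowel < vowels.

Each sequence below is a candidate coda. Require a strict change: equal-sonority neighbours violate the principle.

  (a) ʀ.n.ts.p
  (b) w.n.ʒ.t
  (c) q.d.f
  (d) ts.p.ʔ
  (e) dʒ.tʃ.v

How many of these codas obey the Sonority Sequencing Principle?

(a) ʀ.n.ts.p: profile 6-4-2-1 — obeys.
(b) w.n.ʒ.t: profile 7-4-3-1 — obeys.
(c) q.d.f: profile 1-1-3 — violates.
(d) ts.p.ʔ: profile 2-1-1 — violates.
(e) dʒ.tʃ.v: profile 2-2-3 — violates.

2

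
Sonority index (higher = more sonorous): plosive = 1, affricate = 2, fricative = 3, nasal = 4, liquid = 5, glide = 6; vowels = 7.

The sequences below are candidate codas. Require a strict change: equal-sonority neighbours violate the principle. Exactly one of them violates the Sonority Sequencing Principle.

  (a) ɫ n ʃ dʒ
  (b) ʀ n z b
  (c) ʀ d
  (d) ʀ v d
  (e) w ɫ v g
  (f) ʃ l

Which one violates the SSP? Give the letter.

(a) 5-4-3-2 → obeys
(b) 5-4-3-1 → obeys
(c) 5-1 → obeys
(d) 5-3-1 → obeys
(e) 6-5-3-1 → obeys
(f) 3-5 → violates

f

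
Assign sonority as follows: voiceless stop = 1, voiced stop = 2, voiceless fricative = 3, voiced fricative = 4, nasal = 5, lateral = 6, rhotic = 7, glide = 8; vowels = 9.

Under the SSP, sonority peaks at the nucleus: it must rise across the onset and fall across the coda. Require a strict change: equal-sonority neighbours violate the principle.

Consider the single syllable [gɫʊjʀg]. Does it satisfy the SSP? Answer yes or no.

Onset: /g/ is a voiced stop (sonority 2), /ɫ/ is a lateral (sonority 6); then the nucleus /ʊ/ (sonority 9).
Onset profile 2-6-9 — rises to the nucleus.
Coda: /j/ is a glide (sonority 8), /ʀ/ is a rhotic (sonority 7), /g/ is a voiced stop (sonority 2).
Coda profile 9-8-7-2 — falls from the nucleus.

yes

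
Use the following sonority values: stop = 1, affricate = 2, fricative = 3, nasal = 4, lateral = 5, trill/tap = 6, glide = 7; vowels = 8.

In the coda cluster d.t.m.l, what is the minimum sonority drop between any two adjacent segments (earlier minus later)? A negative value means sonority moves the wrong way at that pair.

/d/ — stop, sonority 1.
/t/ — stop, sonority 1.
/m/ — nasal, sonority 4.
/l/ — lateral, sonority 5.
/d/→/t/: change +0.
/t/→/m/: change -3.
/m/→/l/: change -1.
Minimum = -3.

-3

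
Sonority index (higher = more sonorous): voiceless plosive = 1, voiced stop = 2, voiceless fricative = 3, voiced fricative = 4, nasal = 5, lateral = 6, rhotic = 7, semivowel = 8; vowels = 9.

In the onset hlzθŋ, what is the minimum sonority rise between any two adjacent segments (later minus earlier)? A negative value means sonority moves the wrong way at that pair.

-2

/h/ — voiceless fricative, sonority 3.
/l/ — lateral, sonority 6.
/z/ — voiced fricative, sonority 4.
/θ/ — voiceless fricative, sonority 3.
/ŋ/ — nasal, sonority 5.
/h/→/l/: change +3.
/l/→/z/: change -2.
/z/→/θ/: change -1.
/θ/→/ŋ/: change +2.
Minimum = -2.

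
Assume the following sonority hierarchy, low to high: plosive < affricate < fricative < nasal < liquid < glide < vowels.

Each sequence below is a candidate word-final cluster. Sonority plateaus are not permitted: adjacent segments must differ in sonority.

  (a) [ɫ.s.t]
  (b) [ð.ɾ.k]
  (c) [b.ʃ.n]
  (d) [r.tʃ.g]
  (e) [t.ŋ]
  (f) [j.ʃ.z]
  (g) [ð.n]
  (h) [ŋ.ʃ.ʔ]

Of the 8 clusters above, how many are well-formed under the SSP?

(a) sonority 5-3-1: well-formed.
(b) sonority 3-5-1: ill-formed.
(c) sonority 1-3-4: ill-formed.
(d) sonority 5-2-1: well-formed.
(e) sonority 1-4: ill-formed.
(f) sonority 6-3-3: ill-formed.
(g) sonority 3-4: ill-formed.
(h) sonority 4-3-1: well-formed.

3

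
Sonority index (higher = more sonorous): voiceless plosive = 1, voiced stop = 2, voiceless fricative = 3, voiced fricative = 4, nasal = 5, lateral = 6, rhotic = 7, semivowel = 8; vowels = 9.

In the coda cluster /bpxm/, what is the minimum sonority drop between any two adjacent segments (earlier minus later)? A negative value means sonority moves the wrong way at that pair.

/b/: voiced stop = 2.
/p/: voiceless plosive = 1.
/x/: voiceless fricative = 3.
/m/: nasal = 5.
/b/→/p/: change +1.
/p/→/x/: change -2.
/x/→/m/: change -2.
Minimum = -2.

-2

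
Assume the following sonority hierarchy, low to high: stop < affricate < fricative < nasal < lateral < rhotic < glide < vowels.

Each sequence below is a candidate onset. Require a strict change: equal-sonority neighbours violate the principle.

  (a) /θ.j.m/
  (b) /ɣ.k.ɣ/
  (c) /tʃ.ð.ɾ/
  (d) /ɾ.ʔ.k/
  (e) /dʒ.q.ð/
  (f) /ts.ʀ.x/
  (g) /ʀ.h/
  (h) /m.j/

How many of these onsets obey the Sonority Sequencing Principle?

(a) sonority 3-7-4: ill-formed.
(b) sonority 3-1-3: ill-formed.
(c) sonority 2-3-6: well-formed.
(d) sonority 6-1-1: ill-formed.
(e) sonority 2-1-3: ill-formed.
(f) sonority 2-6-3: ill-formed.
(g) sonority 6-3: ill-formed.
(h) sonority 4-7: well-formed.

2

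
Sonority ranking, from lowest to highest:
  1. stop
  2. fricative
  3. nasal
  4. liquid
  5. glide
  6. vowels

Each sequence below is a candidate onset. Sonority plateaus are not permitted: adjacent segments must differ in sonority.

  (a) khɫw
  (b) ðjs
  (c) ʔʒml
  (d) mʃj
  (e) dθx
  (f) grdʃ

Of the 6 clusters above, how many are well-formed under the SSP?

2

(a) 1-2-4-5 → obeys
(b) 2-5-2 → violates
(c) 1-2-3-4 → obeys
(d) 3-2-5 → violates
(e) 1-2-2 → violates
(f) 1-4-1-2 → violates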